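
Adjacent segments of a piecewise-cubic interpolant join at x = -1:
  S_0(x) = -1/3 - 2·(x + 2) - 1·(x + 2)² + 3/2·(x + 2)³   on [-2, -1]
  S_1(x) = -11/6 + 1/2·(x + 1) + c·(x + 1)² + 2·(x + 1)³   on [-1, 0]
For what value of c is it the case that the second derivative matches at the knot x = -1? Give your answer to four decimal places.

S_0''(x) = -2 + 9·(x + 2), so S_0''(-1) = 7. On the right, S_1''(-1) = 2c, so c = 7/2.

3.5000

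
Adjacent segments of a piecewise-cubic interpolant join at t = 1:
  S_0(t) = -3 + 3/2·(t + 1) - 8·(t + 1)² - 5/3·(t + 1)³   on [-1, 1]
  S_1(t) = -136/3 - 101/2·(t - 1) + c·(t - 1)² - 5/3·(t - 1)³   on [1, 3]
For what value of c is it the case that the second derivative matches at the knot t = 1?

S_0''(t) = -16 - 10·(t + 1), so S_0''(1) = -36. On the right, S_1''(1) = 2c, so c = -18.

-18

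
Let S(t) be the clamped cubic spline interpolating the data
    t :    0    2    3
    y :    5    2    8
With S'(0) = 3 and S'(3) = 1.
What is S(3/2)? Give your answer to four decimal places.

With M_i denoting the second derivative at x_i, h_i = 2, 1, and Δ_i = (y_(i+1) − y_i)/h_i = -3/2, 6:
  2·M_0 + 6·M_1 + 1·M_2 = 6(Δ_1 - Δ_0) = 45
Clamped end conditions give two more equations: 2h_0·M_0 + h_0·M_1 = 6(Δ_0 - S'(0)) = -27 and h_1·M_1 + 2h_1·M_2 = 6(S'(3) - Δ_1) = -30.
Solving the tridiagonal system: M_0 = -179/12, M_1 = 49/3, M_2 = -139/6.
On [0, 2], S(t) = 5 + 3·t - 179/24·t² + 125/48·t³.
With t = 3/2: S(3/2) = 193/128.

1.5078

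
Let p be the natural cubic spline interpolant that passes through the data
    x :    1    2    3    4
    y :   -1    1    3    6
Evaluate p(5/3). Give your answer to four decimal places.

0.3580

Put M_i = p'' at the i-th knot. Here h = (1, 1, 1) and Δ = (2, 2, 3), so the interior equations h_(i-1)·M_(i-1) + 2(h_(i-1)+h_i)·M_i + h_i·M_(i+1) = 6(Δ_i − Δ_(i-1)) read
  1·M_0 + 4·M_1 + 1·M_2 = 6(Δ_1 - Δ_0) = 0
  1·M_1 + 4·M_2 + 1·M_3 = 6(Δ_2 - Δ_1) = 6
Natural end conditions: M_0 = M_3 = 0.
Solving the tridiagonal system: M_0 = 0, M_1 = -2/5, M_2 = 8/5, M_3 = 0.
On [1, 2], p(x) = -1 + 31/15·(x - 1) + 0·(x - 1)² - 1/15·(x - 1)³.
With (x - 1) = 2/3: p(5/3) = 29/81.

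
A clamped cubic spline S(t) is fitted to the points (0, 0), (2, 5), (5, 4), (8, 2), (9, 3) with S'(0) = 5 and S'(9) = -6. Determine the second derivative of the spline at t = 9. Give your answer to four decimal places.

-23.2959

Write m_i for S''(x_i). With h_i = 2, 3, 3, 1 and divided differences Δ_i = 5/2, -1/3, -2/3, 1, the continuity of S' gives the tridiagonal system
  2·m_0 + 10·m_1 + 3·m_2 = 6(Δ_1 - Δ_0) = -17
  3·m_1 + 12·m_2 + 3·m_3 = 6(Δ_2 - Δ_1) = -2
  3·m_2 + 8·m_3 + 1·m_4 = 6(Δ_3 - Δ_2) = 10
Clamped end conditions give two more equations: 2h_0·m_0 + h_0·m_1 = 6(Δ_0 - S'(0)) = -15 and h_3·m_3 + 2h_3·m_4 = 6(S'(9) - Δ_3) = -42.
Hence m_0 = -669/196, m_1 = -33/49, m_2 = -337/294, m_3 = 225/49, m_4 = -2283/98.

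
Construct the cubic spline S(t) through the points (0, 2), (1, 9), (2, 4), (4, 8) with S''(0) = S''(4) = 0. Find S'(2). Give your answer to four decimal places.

Put m_i = S'' at the i-th knot. Here h = (1, 1, 2) and Δ = (7, -5, 2), so the interior equations h_(i-1)·m_(i-1) + 2(h_(i-1)+h_i)·m_i + h_i·m_(i+1) = 6(Δ_i − Δ_(i-1)) read
  1·m_0 + 4·m_1 + 1·m_2 = 6(Δ_1 - Δ_0) = -72
  1·m_1 + 6·m_2 + 2·m_3 = 6(Δ_2 - Δ_1) = 42
Natural end conditions: m_0 = m_3 = 0.
Forward elimination and back-substitution give m_0 = 0, m_1 = -474/23, m_2 = 240/23, m_3 = 0.
On [2, 4], S'(t) = b_2 + 2c_2·(t - 2) + 3d_2·(t - 2)² with b_2 = Δ_2 - h_2(2m_2 + m_3)/6 = -114/23, c_2 = m_2/2 = 120/23, d_2 = (m_3 - m_2)/(6h_2) = -20/23. So S'(2) = -114/23.

-4.9565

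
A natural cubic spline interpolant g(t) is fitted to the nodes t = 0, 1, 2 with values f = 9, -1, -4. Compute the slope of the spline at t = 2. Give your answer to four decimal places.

Write σ_i for g''(x_i). With h_i = 1, 1 and divided differences Δ_i = -10, -3, the continuity of g' gives the tridiagonal system
  1·σ_0 + 4·σ_1 + 1·σ_2 = 6(Δ_1 - Δ_0) = 42
Natural end conditions: σ_0 = σ_2 = 0.
Forward elimination and back-substitution give σ_0 = 0, σ_1 = 21/2, σ_2 = 0.
On [1, 2], g'(t) = b_1 + 2c_1·(t - 1) + 3d_1·(t - 1)² with b_1 = Δ_1 - h_1(2σ_1 + σ_2)/6 = -13/2, c_1 = σ_1/2 = 21/4, d_1 = (σ_2 - σ_1)/(6h_1) = -7/4. So g'(2) = -5/4.

-1.2500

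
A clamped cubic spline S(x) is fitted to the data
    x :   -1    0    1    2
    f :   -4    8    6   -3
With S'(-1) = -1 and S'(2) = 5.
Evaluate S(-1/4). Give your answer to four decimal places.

4.5594

Write M_i for S''(x_i). With h_i = 1, 1, 1 and divided differences Δ_i = 12, -2, -9, the continuity of S' gives the tridiagonal system
  1·M_0 + 4·M_1 + 1·M_2 = 6(Δ_1 - Δ_0) = -84
  1·M_1 + 4·M_2 + 1·M_3 = 6(Δ_2 - Δ_1) = -42
Clamped end conditions give two more equations: 2h_0·M_0 + h_0·M_1 = 6(Δ_0 - S'(-1)) = 78 and h_2·M_2 + 2h_2·M_3 = 6(S'(2) - Δ_2) = 84.
Hence M_0 = 272/5, M_1 = -154/5, M_2 = -76/5, M_3 = 248/5.
On [-1, 0], S(x) = -4 - 1·(x + 1) + 136/5·(x + 1)² - 71/5·(x + 1)³.
With (x + 1) = 3/4: S(-1/4) = 1459/320.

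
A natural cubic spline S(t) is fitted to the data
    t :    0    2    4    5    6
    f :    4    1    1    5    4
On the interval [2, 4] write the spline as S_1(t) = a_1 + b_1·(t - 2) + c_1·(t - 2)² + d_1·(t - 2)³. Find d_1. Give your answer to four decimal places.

Let M_i = S''(x_i). Step sizes h_i = 2, 2, 1, 1; slopes of the chords Δ_i = (y_(i+1) - y_i)/h_i = -3/2, 0, 4, -1.
  2·M_0 + 8·M_1 + 2·M_2 = 6(Δ_1 - Δ_0) = 9
  2·M_1 + 6·M_2 + 1·M_3 = 6(Δ_2 - Δ_1) = 24
  1·M_2 + 4·M_3 + 1·M_4 = 6(Δ_3 - Δ_2) = -30
Natural end conditions: M_0 = M_4 = 0.
Hence M_0 = 0, M_1 = -15/56, M_2 = 39/7, M_3 = -249/28, M_4 = 0.
On [2, 4], with S_1(t) = a_1 + b_1·(t - 2) + c_1·(t - 2)² + d_1·(t - 2)³: c_1 = M_1/2 = -15/112, d_1 = (M_2 - M_1)/(6h_1) = 109/224, b_1 = Δ_1 - h_1(2M_1 + M_2)/6 = -47/28.

0.4866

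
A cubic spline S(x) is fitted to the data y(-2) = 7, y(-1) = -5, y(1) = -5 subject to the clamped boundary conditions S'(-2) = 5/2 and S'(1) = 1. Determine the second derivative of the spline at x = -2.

With M_i denoting the second derivative at x_i, h_i = 1, 2, and Δ_i = (y_(i+1) − y_i)/h_i = -12, 0:
  1·M_0 + 6·M_1 + 2·M_2 = 6(Δ_1 - Δ_0) = 72
Clamped end conditions give two more equations: 2h_0·M_0 + h_0·M_1 = 6(Δ_0 - S'(-2)) = -87 and h_1·M_1 + 2h_1·M_2 = 6(S'(1) - Δ_1) = 6.
Hence M_0 = -56, M_1 = 25, M_2 = -11.

-56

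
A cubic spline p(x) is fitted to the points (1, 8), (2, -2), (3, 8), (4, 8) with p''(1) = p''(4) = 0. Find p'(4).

-4

Put σ_i = p'' at the i-th knot. Here h = (1, 1, 1) and Δ = (-10, 10, 0), so the interior equations h_(i-1)·σ_(i-1) + 2(h_(i-1)+h_i)·σ_i + h_i·σ_(i+1) = 6(Δ_i − Δ_(i-1)) read
  1·σ_0 + 4·σ_1 + 1·σ_2 = 6(Δ_1 - Δ_0) = 120
  1·σ_1 + 4·σ_2 + 1·σ_3 = 6(Δ_2 - Δ_1) = -60
Natural end conditions: σ_0 = σ_3 = 0.
Hence σ_0 = 0, σ_1 = 36, σ_2 = -24, σ_3 = 0.
On [3, 4], p'(x) = b_2 + 2c_2·(x - 3) + 3d_2·(x - 3)² with b_2 = Δ_2 - h_2(2σ_2 + σ_3)/6 = 8, c_2 = σ_2/2 = -12, d_2 = (σ_3 - σ_2)/(6h_2) = 4. So p'(4) = -4.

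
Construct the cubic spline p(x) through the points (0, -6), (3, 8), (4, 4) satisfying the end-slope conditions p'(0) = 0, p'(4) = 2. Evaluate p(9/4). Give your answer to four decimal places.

7.2891

With M_i denoting the second derivative at x_i, h_i = 3, 1, and Δ_i = (y_(i+1) − y_i)/h_i = 14/3, -4:
  3·M_0 + 8·M_1 + 1·M_2 = 6(Δ_1 - Δ_0) = -52
Clamped end conditions give two more equations: 2h_0·M_0 + h_0·M_1 = 6(Δ_0 - p'(0)) = 28 and h_1·M_1 + 2h_1·M_2 = 6(p'(4) - Δ_1) = 36.
Hence M_0 = 35/3, M_1 = -14, M_2 = 25.
On [0, 3], p(x) = -6 + 0·x + 35/6·x² - 77/54·x³.
With x = 9/4: p(9/4) = 933/128.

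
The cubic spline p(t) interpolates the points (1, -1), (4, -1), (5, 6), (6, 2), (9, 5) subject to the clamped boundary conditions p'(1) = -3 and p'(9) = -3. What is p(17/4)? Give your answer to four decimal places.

Let σ_i = p''(x_i). Step sizes h_i = 3, 1, 1, 3; slopes of the chords Δ_i = (y_(i+1) - y_i)/h_i = 0, 7, -4, 1.
  3·σ_0 + 8·σ_1 + 1·σ_2 = 6(Δ_1 - Δ_0) = 42
  1·σ_1 + 4·σ_2 + 1·σ_3 = 6(Δ_2 - Δ_1) = -66
  1·σ_2 + 8·σ_3 + 3·σ_4 = 6(Δ_3 - Δ_2) = 30
Clamped end conditions give two more equations: 2h_0·σ_0 + h_0·σ_1 = 6(Δ_0 - p'(1)) = 18 and h_3·σ_3 + 2h_3·σ_4 = 6(p'(9) - Δ_3) = -24.
Forward elimination and back-substitution give σ_0 = -15/13, σ_1 = 108/13, σ_2 = -21, σ_3 = 126/13, σ_4 = -115/13.
On [4, 5], p(t) = -1 + 201/26·(t - 4) + 54/13·(t - 4)² - 127/26·(t - 4)³.
With (t - 4) = 1/4: p(17/4) = 1857/1664.

1.1160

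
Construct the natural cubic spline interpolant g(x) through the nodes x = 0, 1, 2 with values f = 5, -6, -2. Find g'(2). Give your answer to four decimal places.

7.7500

Write M_i for g''(x_i). With h_i = 1, 1 and divided differences Δ_i = -11, 4, the continuity of g' gives the tridiagonal system
  1·M_0 + 4·M_1 + 1·M_2 = 6(Δ_1 - Δ_0) = 90
Natural end conditions: M_0 = M_2 = 0.
Hence M_0 = 0, M_1 = 45/2, M_2 = 0.
On [1, 2], g'(x) = b_1 + 2c_1·(x - 1) + 3d_1·(x - 1)² with b_1 = Δ_1 - h_1(2M_1 + M_2)/6 = -7/2, c_1 = M_1/2 = 45/4, d_1 = (M_2 - M_1)/(6h_1) = -15/4. So g'(2) = 31/4.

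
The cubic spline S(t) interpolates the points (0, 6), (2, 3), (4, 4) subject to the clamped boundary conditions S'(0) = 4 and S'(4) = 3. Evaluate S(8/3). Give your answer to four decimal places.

2.0741

Let σ_i = S''(x_i). Step sizes h_i = 2, 2; slopes of the chords Δ_i = (y_(i+1) - y_i)/h_i = -3/2, 1/2.
  2·σ_0 + 8·σ_1 + 2·σ_2 = 6(Δ_1 - Δ_0) = 12
Clamped end conditions give two more equations: 2h_0·σ_0 + h_0·σ_1 = 6(Δ_0 - S'(0)) = -33 and h_1·σ_1 + 2h_1·σ_2 = 6(S'(4) - Δ_1) = 15.
Hence σ_0 = -10, σ_1 = 7/2, σ_2 = 2.
On [2, 4], S(t) = 3 - 5/2·(t - 2) + 7/4·(t - 2)² - 1/8·(t - 2)³.
With (t - 2) = 2/3: S(8/3) = 56/27.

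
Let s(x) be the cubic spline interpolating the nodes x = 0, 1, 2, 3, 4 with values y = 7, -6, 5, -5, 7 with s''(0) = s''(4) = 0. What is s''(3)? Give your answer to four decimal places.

Write σ_i for s''(x_i). With h_i = 1, 1, 1, 1 and divided differences Δ_i = -13, 11, -10, 12, the continuity of s' gives the tridiagonal system
  1·σ_0 + 4·σ_1 + 1·σ_2 = 6(Δ_1 - Δ_0) = 144
  1·σ_1 + 4·σ_2 + 1·σ_3 = 6(Δ_2 - Δ_1) = -126
  1·σ_2 + 4·σ_3 + 1·σ_4 = 6(Δ_3 - Δ_2) = 132
Natural end conditions: σ_0 = σ_4 = 0.
Forward elimination and back-substitution give σ_0 = 0, σ_1 = 699/14, σ_2 = -390/7, σ_3 = 657/14, σ_4 = 0.

46.9286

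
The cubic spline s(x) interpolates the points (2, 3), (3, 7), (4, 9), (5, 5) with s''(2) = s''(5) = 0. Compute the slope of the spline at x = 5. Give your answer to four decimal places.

Let m_i = s''(x_i). Step sizes h_i = 1, 1, 1; slopes of the chords Δ_i = (y_(i+1) - y_i)/h_i = 4, 2, -4.
  1·m_0 + 4·m_1 + 1·m_2 = 6(Δ_1 - Δ_0) = -12
  1·m_1 + 4·m_2 + 1·m_3 = 6(Δ_2 - Δ_1) = -36
Natural end conditions: m_0 = m_3 = 0.
Solving the tridiagonal system: m_0 = 0, m_1 = -4/5, m_2 = -44/5, m_3 = 0.
On [4, 5], s'(x) = b_2 + 2c_2·(x - 4) + 3d_2·(x - 4)² with b_2 = Δ_2 - h_2(2m_2 + m_3)/6 = -16/15, c_2 = m_2/2 = -22/5, d_2 = (m_3 - m_2)/(6h_2) = 22/15. So s'(5) = -82/15.

-5.4667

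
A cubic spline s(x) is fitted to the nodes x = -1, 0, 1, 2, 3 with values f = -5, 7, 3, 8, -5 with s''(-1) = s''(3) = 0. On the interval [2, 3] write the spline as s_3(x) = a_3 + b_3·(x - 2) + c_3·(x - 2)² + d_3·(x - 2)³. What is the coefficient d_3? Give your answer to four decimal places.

5.7500

Write M_i for s''(x_i). With h_i = 1, 1, 1, 1 and divided differences Δ_i = 12, -4, 5, -13, the continuity of s' gives the tridiagonal system
  1·M_0 + 4·M_1 + 1·M_2 = 6(Δ_1 - Δ_0) = -96
  1·M_1 + 4·M_2 + 1·M_3 = 6(Δ_2 - Δ_1) = 54
  1·M_2 + 4·M_3 + 1·M_4 = 6(Δ_3 - Δ_2) = -108
Natural end conditions: M_0 = M_4 = 0.
Hence M_0 = 0, M_1 = -63/2, M_2 = 30, M_3 = -69/2, M_4 = 0.
On [2, 3], with s_3(x) = a_3 + b_3·(x - 2) + c_3·(x - 2)² + d_3·(x - 2)³: c_3 = M_3/2 = -69/4, d_3 = (M_4 - M_3)/(6h_3) = 23/4, b_3 = Δ_3 - h_3(2M_3 + M_4)/6 = -3/2.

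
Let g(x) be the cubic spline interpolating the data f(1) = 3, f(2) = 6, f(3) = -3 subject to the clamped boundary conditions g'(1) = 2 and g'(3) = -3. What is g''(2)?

-31

Write M_i for g''(x_i). With h_i = 1, 1 and divided differences Δ_i = 3, -9, the continuity of g' gives the tridiagonal system
  1·M_0 + 4·M_1 + 1·M_2 = 6(Δ_1 - Δ_0) = -72
Clamped end conditions give two more equations: 2h_0·M_0 + h_0·M_1 = 6(Δ_0 - g'(1)) = 6 and h_1·M_1 + 2h_1·M_2 = 6(g'(3) - Δ_1) = 36.
Solving the tridiagonal system: M_0 = 37/2, M_1 = -31, M_2 = 67/2.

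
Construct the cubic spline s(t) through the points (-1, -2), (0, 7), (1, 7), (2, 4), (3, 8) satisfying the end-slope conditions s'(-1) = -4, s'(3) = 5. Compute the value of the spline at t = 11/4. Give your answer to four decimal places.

Write σ_i for s''(x_i). With h_i = 1, 1, 1, 1 and divided differences Δ_i = 9, 0, -3, 4, the continuity of s' gives the tridiagonal system
  1·σ_0 + 4·σ_1 + 1·σ_2 = 6(Δ_1 - Δ_0) = -54
  1·σ_1 + 4·σ_2 + 1·σ_3 = 6(Δ_2 - Δ_1) = -18
  1·σ_2 + 4·σ_3 + 1·σ_4 = 6(Δ_3 - Δ_2) = 42
Clamped end conditions give two more equations: 2h_0·σ_0 + h_0·σ_1 = 6(Δ_0 - s'(-1)) = 78 and h_3·σ_3 + 2h_3·σ_4 = 6(s'(3) - Δ_3) = 6.
Solving the tridiagonal system: σ_0 = 1461/28, σ_1 = -369/14, σ_2 = -3/4, σ_3 = 159/14, σ_4 = -75/28.
On [2, 3], s(t) = 4 + 37/56·(t - 2) + 159/28·(t - 2)² - 131/56·(t - 2)³.
With (t - 2) = 3/4: s(11/4) = 24023/3584.

6.7028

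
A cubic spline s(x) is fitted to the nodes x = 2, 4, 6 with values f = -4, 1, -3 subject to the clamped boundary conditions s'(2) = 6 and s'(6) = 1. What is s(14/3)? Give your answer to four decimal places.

-0.5926

Let σ_i = s''(x_i). Step sizes h_i = 2, 2; slopes of the chords Δ_i = (y_(i+1) - y_i)/h_i = 5/2, -2.
  2·σ_0 + 8·σ_1 + 2·σ_2 = 6(Δ_1 - Δ_0) = -27
Clamped end conditions give two more equations: 2h_0·σ_0 + h_0·σ_1 = 6(Δ_0 - s'(2)) = -21 and h_1·σ_1 + 2h_1·σ_2 = 6(s'(6) - Δ_1) = 18.
Solving: σ_0 = -25/8, σ_1 = -17/4, σ_2 = 53/8.
On [4, 6], s(x) = 1 - 11/8·(x - 4) - 17/8·(x - 4)² + 29/32·(x - 4)³.
With (x - 4) = 2/3: s(14/3) = -16/27.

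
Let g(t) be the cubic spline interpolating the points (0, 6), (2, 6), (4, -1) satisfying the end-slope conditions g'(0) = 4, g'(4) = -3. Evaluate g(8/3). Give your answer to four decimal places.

3.7778

Write M_i for g''(x_i). With h_i = 2, 2 and divided differences Δ_i = 0, -7/2, the continuity of g' gives the tridiagonal system
  2·M_0 + 8·M_1 + 2·M_2 = 6(Δ_1 - Δ_0) = -21
Clamped end conditions give two more equations: 2h_0·M_0 + h_0·M_1 = 6(Δ_0 - g'(0)) = -24 and h_1·M_1 + 2h_1·M_2 = 6(g'(4) - Δ_1) = 3.
Solving: M_0 = -41/8, M_1 = -7/4, M_2 = 13/8.
On [2, 4], g(t) = 6 - 23/8·(t - 2) - 7/8·(t - 2)² + 9/32·(t - 2)³.
With (t - 2) = 2/3: g(8/3) = 34/9.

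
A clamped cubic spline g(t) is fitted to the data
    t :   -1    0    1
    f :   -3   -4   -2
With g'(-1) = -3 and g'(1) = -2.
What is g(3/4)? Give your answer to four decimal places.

-1.9375

Write m_i for g''(x_i). With h_i = 1, 1 and divided differences Δ_i = -1, 2, the continuity of g' gives the tridiagonal system
  1·m_0 + 4·m_1 + 1·m_2 = 6(Δ_1 - Δ_0) = 18
Clamped end conditions give two more equations: 2h_0·m_0 + h_0·m_1 = 6(Δ_0 - g'(-1)) = 12 and h_1·m_1 + 2h_1·m_2 = 6(g'(1) - Δ_1) = -24.
Hence m_0 = 2, m_1 = 8, m_2 = -16.
On [0, 1], g(t) = -4 + 2·t + 4·t² - 4·t³.
With t = 3/4: g(3/4) = -31/16.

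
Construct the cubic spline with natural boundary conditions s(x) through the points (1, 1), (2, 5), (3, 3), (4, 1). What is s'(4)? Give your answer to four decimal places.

-1.6000

Put M_i = s'' at the i-th knot. Here h = (1, 1, 1) and Δ = (4, -2, -2), so the interior equations h_(i-1)·M_(i-1) + 2(h_(i-1)+h_i)·M_i + h_i·M_(i+1) = 6(Δ_i − Δ_(i-1)) read
  1·M_0 + 4·M_1 + 1·M_2 = 6(Δ_1 - Δ_0) = -36
  1·M_1 + 4·M_2 + 1·M_3 = 6(Δ_2 - Δ_1) = 0
Natural end conditions: M_0 = M_3 = 0.
Hence M_0 = 0, M_1 = -48/5, M_2 = 12/5, M_3 = 0.
On [3, 4], s'(x) = b_2 + 2c_2·(x - 3) + 3d_2·(x - 3)² with b_2 = Δ_2 - h_2(2M_2 + M_3)/6 = -14/5, c_2 = M_2/2 = 6/5, d_2 = (M_3 - M_2)/(6h_2) = -2/5. So s'(4) = -8/5.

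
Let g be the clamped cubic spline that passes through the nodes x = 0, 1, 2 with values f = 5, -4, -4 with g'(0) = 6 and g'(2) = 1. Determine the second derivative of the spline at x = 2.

-13

Write M_i for g''(x_i). With h_i = 1, 1 and divided differences Δ_i = -9, 0, the continuity of g' gives the tridiagonal system
  1·M_0 + 4·M_1 + 1·M_2 = 6(Δ_1 - Δ_0) = 54
Clamped end conditions give two more equations: 2h_0·M_0 + h_0·M_1 = 6(Δ_0 - g'(0)) = -90 and h_1·M_1 + 2h_1·M_2 = 6(g'(2) - Δ_1) = 6.
Hence M_0 = -61, M_1 = 32, M_2 = -13.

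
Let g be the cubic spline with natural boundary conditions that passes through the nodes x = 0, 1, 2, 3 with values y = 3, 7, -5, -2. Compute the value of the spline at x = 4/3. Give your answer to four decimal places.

Write σ_i for g''(x_i). With h_i = 1, 1, 1 and divided differences Δ_i = 4, -12, 3, the continuity of g' gives the tridiagonal system
  1·σ_0 + 4·σ_1 + 1·σ_2 = 6(Δ_1 - Δ_0) = -96
  1·σ_1 + 4·σ_2 + 1·σ_3 = 6(Δ_2 - Δ_1) = 90
Natural end conditions: σ_0 = σ_3 = 0.
Hence σ_0 = 0, σ_1 = -158/5, σ_2 = 152/5, σ_3 = 0.
On [1, 2], g(x) = 7 - 98/15·(x - 1) - 79/5·(x - 1)² + 31/3·(x - 1)³.
With (x - 1) = 1/3: g(4/3) = 1397/405.

3.4494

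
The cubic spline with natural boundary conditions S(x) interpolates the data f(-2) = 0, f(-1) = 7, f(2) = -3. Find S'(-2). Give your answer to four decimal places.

8.2917

With m_i denoting the second derivative at x_i, h_i = 1, 3, and Δ_i = (y_(i+1) − y_i)/h_i = 7, -10/3:
  1·m_0 + 8·m_1 + 3·m_2 = 6(Δ_1 - Δ_0) = -62
Natural end conditions: m_0 = m_2 = 0.
Solving: m_0 = 0, m_1 = -31/4, m_2 = 0.
On [-2, -1], S'(x) = b_0 + 2c_0·(x + 2) + 3d_0·(x + 2)² with b_0 = Δ_0 - h_0(2m_0 + m_1)/6 = 199/24, c_0 = m_0/2 = 0, d_0 = (m_1 - m_0)/(6h_0) = -31/24. So S'(-2) = 199/24.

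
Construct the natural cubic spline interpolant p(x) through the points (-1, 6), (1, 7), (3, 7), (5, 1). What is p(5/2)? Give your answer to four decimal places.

7.4719

Let σ_i = p''(x_i). Step sizes h_i = 2, 2, 2; slopes of the chords Δ_i = (y_(i+1) - y_i)/h_i = 1/2, 0, -3.
  2·σ_0 + 8·σ_1 + 2·σ_2 = 6(Δ_1 - Δ_0) = -3
  2·σ_1 + 8·σ_2 + 2·σ_3 = 6(Δ_2 - Δ_1) = -18
Natural end conditions: σ_0 = σ_3 = 0.
Solving the tridiagonal system: σ_0 = 0, σ_1 = 1/5, σ_2 = -23/10, σ_3 = 0.
On [1, 3], p(x) = 7 + 19/30·(x - 1) + 1/10·(x - 1)² - 5/24·(x - 1)³.
With (x - 1) = 3/2: p(5/2) = 2391/320.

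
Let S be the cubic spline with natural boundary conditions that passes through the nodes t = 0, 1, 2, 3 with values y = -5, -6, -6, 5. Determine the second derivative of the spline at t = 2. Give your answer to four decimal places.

With σ_i denoting the second derivative at x_i, h_i = 1, 1, 1, and Δ_i = (y_(i+1) − y_i)/h_i = -1, 0, 11:
  1·σ_0 + 4·σ_1 + 1·σ_2 = 6(Δ_1 - Δ_0) = 6
  1·σ_1 + 4·σ_2 + 1·σ_3 = 6(Δ_2 - Δ_1) = 66
Natural end conditions: σ_0 = σ_3 = 0.
Solving the tridiagonal system: σ_0 = 0, σ_1 = -14/5, σ_2 = 86/5, σ_3 = 0.

17.2000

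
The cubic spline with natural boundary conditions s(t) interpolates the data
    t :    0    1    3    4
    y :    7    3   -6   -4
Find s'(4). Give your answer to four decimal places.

With M_i denoting the second derivative at x_i, h_i = 1, 2, 1, and Δ_i = (y_(i+1) − y_i)/h_i = -4, -9/2, 2:
  1·M_0 + 6·M_1 + 2·M_2 = 6(Δ_1 - Δ_0) = -3
  2·M_1 + 6·M_2 + 1·M_3 = 6(Δ_2 - Δ_1) = 39
Natural end conditions: M_0 = M_3 = 0.
Hence M_0 = 0, M_1 = -3, M_2 = 15/2, M_3 = 0.
On [3, 4], s'(t) = b_2 + 2c_2·(t - 3) + 3d_2·(t - 3)² with b_2 = Δ_2 - h_2(2M_2 + M_3)/6 = -1/2, c_2 = M_2/2 = 15/4, d_2 = (M_3 - M_2)/(6h_2) = -5/4. So s'(4) = 13/4.

3.2500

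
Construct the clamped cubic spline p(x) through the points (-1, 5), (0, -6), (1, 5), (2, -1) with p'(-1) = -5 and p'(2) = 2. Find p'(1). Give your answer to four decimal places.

3.1333

Let M_i = p''(x_i). Step sizes h_i = 1, 1, 1; slopes of the chords Δ_i = (y_(i+1) - y_i)/h_i = -11, 11, -6.
  1·M_0 + 4·M_1 + 1·M_2 = 6(Δ_1 - Δ_0) = 132
  1·M_1 + 4·M_2 + 1·M_3 = 6(Δ_2 - Δ_1) = -102
Clamped end conditions give two more equations: 2h_0·M_0 + h_0·M_1 = 6(Δ_0 - p'(-1)) = -36 and h_2·M_2 + 2h_2·M_3 = 6(p'(2) - Δ_2) = 48.
Hence M_0 = -704/15, M_1 = 868/15, M_2 = -788/15, M_3 = 754/15.
On [1, 2], p'(x) = b_2 + 2c_2·(x - 1) + 3d_2·(x - 1)² with b_2 = Δ_2 - h_2(2M_2 + M_3)/6 = 47/15, c_2 = M_2/2 = -394/15, d_2 = (M_3 - M_2)/(6h_2) = 257/15. So p'(1) = 47/15.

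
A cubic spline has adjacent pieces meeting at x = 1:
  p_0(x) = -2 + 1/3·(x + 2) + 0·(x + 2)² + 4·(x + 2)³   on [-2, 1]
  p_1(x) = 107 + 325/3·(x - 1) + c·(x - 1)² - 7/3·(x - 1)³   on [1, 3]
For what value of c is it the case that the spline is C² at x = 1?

p_0''(x) = 0 + 24·(x + 2), so p_0''(1) = 72. On the right, p_1''(1) = 2c, so c = 36.

36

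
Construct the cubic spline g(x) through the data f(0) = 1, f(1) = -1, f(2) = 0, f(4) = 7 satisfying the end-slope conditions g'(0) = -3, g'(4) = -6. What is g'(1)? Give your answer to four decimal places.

Let σ_i = g''(x_i). Step sizes h_i = 1, 1, 2; slopes of the chords Δ_i = (y_(i+1) - y_i)/h_i = -2, 1, 7/2.
  1·σ_0 + 4·σ_1 + 1·σ_2 = 6(Δ_1 - Δ_0) = 18
  1·σ_1 + 6·σ_2 + 2·σ_3 = 6(Δ_2 - Δ_1) = 15
Clamped end conditions give two more equations: 2h_0·σ_0 + h_0·σ_1 = 6(Δ_0 - g'(0)) = 6 and h_2·σ_2 + 2h_2·σ_3 = 6(g'(4) - Δ_2) = -57.
Hence σ_0 = 45/22, σ_1 = 21/11, σ_2 = 183/22, σ_3 = -405/22.
On [1, 2], g'(x) = b_1 + 2c_1·(x - 1) + 3d_1·(x - 1)² with b_1 = Δ_1 - h_1(2σ_1 + σ_2)/6 = -45/44, c_1 = σ_1/2 = 21/22, d_1 = (σ_2 - σ_1)/(6h_1) = 47/44. So g'(1) = -45/44.

-1.0227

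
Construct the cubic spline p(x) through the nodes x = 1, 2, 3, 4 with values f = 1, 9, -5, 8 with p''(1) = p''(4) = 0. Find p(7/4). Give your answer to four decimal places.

9.5156

With m_i denoting the second derivative at x_i, h_i = 1, 1, 1, and Δ_i = (y_(i+1) − y_i)/h_i = 8, -14, 13:
  1·m_0 + 4·m_1 + 1·m_2 = 6(Δ_1 - Δ_0) = -132
  1·m_1 + 4·m_2 + 1·m_3 = 6(Δ_2 - Δ_1) = 162
Natural end conditions: m_0 = m_3 = 0.
Hence m_0 = 0, m_1 = -46, m_2 = 52, m_3 = 0.
On [1, 2], p(x) = 1 + 47/3·(x - 1) + 0·(x - 1)² - 23/3·(x - 1)³.
With (x - 1) = 3/4: p(7/4) = 609/64.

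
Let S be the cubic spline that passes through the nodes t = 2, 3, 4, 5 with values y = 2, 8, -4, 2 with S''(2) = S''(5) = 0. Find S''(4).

Write σ_i for S''(x_i). With h_i = 1, 1, 1 and divided differences Δ_i = 6, -12, 6, the continuity of S' gives the tridiagonal system
  1·σ_0 + 4·σ_1 + 1·σ_2 = 6(Δ_1 - Δ_0) = -108
  1·σ_1 + 4·σ_2 + 1·σ_3 = 6(Δ_2 - Δ_1) = 108
Natural end conditions: σ_0 = σ_3 = 0.
Hence σ_0 = 0, σ_1 = -36, σ_2 = 36, σ_3 = 0.

36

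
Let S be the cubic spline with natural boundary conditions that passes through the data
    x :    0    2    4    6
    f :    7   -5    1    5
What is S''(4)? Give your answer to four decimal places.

With M_i denoting the second derivative at x_i, h_i = 2, 2, 2, and Δ_i = (y_(i+1) − y_i)/h_i = -6, 3, 2:
  2·M_0 + 8·M_1 + 2·M_2 = 6(Δ_1 - Δ_0) = 54
  2·M_1 + 8·M_2 + 2·M_3 = 6(Δ_2 - Δ_1) = -6
Natural end conditions: M_0 = M_3 = 0.
Solving the tridiagonal system: M_0 = 0, M_1 = 37/5, M_2 = -13/5, M_3 = 0.

-2.6000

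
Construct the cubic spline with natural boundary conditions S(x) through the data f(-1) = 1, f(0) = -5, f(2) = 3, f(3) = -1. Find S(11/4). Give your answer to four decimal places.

0.4980

With m_i denoting the second derivative at x_i, h_i = 1, 2, 1, and Δ_i = (y_(i+1) − y_i)/h_i = -6, 4, -4:
  1·m_0 + 6·m_1 + 2·m_2 = 6(Δ_1 - Δ_0) = 60
  2·m_1 + 6·m_2 + 1·m_3 = 6(Δ_2 - Δ_1) = -48
Natural end conditions: m_0 = m_3 = 0.
Solving: m_0 = 0, m_1 = 57/4, m_2 = -51/4, m_3 = 0.
On [2, 3], S(x) = 3 + 1/4·(x - 2) - 51/8·(x - 2)² + 17/8·(x - 2)³.
With (x - 2) = 3/4: S(11/4) = 255/512.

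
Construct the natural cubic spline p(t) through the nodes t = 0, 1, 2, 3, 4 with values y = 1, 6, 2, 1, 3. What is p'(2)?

Write σ_i for p''(x_i). With h_i = 1, 1, 1, 1 and divided differences Δ_i = 5, -4, -1, 2, the continuity of p' gives the tridiagonal system
  1·σ_0 + 4·σ_1 + 1·σ_2 = 6(Δ_1 - Δ_0) = -54
  1·σ_1 + 4·σ_2 + 1·σ_3 = 6(Δ_2 - Δ_1) = 18
  1·σ_2 + 4·σ_3 + 1·σ_4 = 6(Δ_3 - Δ_2) = 18
Natural end conditions: σ_0 = σ_4 = 0.
Solving: σ_0 = 0, σ_1 = -108/7, σ_2 = 54/7, σ_3 = 18/7, σ_4 = 0.
On [2, 3], p'(t) = b_2 + 2c_2·(t - 2) + 3d_2·(t - 2)² with b_2 = Δ_2 - h_2(2σ_2 + σ_3)/6 = -4, c_2 = σ_2/2 = 27/7, d_2 = (σ_3 - σ_2)/(6h_2) = -6/7. So p'(2) = -4.

-4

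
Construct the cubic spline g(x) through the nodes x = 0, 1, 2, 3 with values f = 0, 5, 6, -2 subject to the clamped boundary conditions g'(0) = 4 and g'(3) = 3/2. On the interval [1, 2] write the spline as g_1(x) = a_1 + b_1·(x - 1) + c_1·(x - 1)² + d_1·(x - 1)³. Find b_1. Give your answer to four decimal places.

5.2333

Let M_i = g''(x_i). Step sizes h_i = 1, 1, 1; slopes of the chords Δ_i = (y_(i+1) - y_i)/h_i = 5, 1, -8.
  1·M_0 + 4·M_1 + 1·M_2 = 6(Δ_1 - Δ_0) = -24
  1·M_1 + 4·M_2 + 1·M_3 = 6(Δ_2 - Δ_1) = -54
Clamped end conditions give two more equations: 2h_0·M_0 + h_0·M_1 = 6(Δ_0 - g'(0)) = 6 and h_2·M_2 + 2h_2·M_3 = 6(g'(3) - Δ_2) = 57.
Solving the tridiagonal system: M_0 = 53/15, M_1 = -16/15, M_2 = -349/15, M_3 = 602/15.
On [1, 2], with g_1(x) = a_1 + b_1·(x - 1) + c_1·(x - 1)² + d_1·(x - 1)³: c_1 = M_1/2 = -8/15, d_1 = (M_2 - M_1)/(6h_1) = -37/10, b_1 = Δ_1 - h_1(2M_1 + M_2)/6 = 157/30.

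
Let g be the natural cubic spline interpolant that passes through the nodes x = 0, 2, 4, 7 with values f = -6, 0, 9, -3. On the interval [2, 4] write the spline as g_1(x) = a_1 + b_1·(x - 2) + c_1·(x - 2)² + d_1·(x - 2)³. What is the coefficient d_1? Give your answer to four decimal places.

With m_i denoting the second derivative at x_i, h_i = 2, 2, 3, and Δ_i = (y_(i+1) − y_i)/h_i = 3, 9/2, -4:
  2·m_0 + 8·m_1 + 2·m_2 = 6(Δ_1 - Δ_0) = 9
  2·m_1 + 10·m_2 + 3·m_3 = 6(Δ_2 - Δ_1) = -51
Natural end conditions: m_0 = m_3 = 0.
Forward elimination and back-substitution give m_0 = 0, m_1 = 48/19, m_2 = -213/38, m_3 = 0.
On [2, 4], with g_1(x) = a_1 + b_1·(x - 2) + c_1·(x - 2)² + d_1·(x - 2)³: c_1 = m_1/2 = 24/19, d_1 = (m_2 - m_1)/(6h_1) = -103/152, b_1 = Δ_1 - h_1(2m_1 + m_2)/6 = 89/19.

-0.6776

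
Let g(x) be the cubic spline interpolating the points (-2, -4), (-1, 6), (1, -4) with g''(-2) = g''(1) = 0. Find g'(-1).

5

Put M_i = g'' at the i-th knot. Here h = (1, 2) and Δ = (10, -5), so the interior equations h_(i-1)·M_(i-1) + 2(h_(i-1)+h_i)·M_i + h_i·M_(i+1) = 6(Δ_i − Δ_(i-1)) read
  1·M_0 + 6·M_1 + 2·M_2 = 6(Δ_1 - Δ_0) = -90
Natural end conditions: M_0 = M_2 = 0.
Forward elimination and back-substitution give M_0 = 0, M_1 = -15, M_2 = 0.
On [-1, 1], g'(x) = b_1 + 2c_1·(x + 1) + 3d_1·(x + 1)² with b_1 = Δ_1 - h_1(2M_1 + M_2)/6 = 5, c_1 = M_1/2 = -15/2, d_1 = (M_2 - M_1)/(6h_1) = 5/4. So g'(-1) = 5.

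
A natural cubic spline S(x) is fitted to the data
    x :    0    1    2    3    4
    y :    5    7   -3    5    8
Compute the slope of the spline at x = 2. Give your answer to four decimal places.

-1.8750

Let m_i = S''(x_i). Step sizes h_i = 1, 1, 1, 1; slopes of the chords Δ_i = (y_(i+1) - y_i)/h_i = 2, -10, 8, 3.
  1·m_0 + 4·m_1 + 1·m_2 = 6(Δ_1 - Δ_0) = -72
  1·m_1 + 4·m_2 + 1·m_3 = 6(Δ_2 - Δ_1) = 108
  1·m_2 + 4·m_3 + 1·m_4 = 6(Δ_3 - Δ_2) = -30
Natural end conditions: m_0 = m_4 = 0.
Solving the tridiagonal system: m_0 = 0, m_1 = -771/28, m_2 = 267/7, m_3 = -477/28, m_4 = 0.
On [2, 3], S'(x) = b_2 + 2c_2·(x - 2) + 3d_2·(x - 2)² with b_2 = Δ_2 - h_2(2m_2 + m_3)/6 = -15/8, c_2 = m_2/2 = 267/14, d_2 = (m_3 - m_2)/(6h_2) = -515/56. So S'(2) = -15/8.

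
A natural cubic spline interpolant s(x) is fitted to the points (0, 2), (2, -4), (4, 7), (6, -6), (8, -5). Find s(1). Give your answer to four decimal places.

-3.4442

Let σ_i = s''(x_i). Step sizes h_i = 2, 2, 2, 2; slopes of the chords Δ_i = (y_(i+1) - y_i)/h_i = -3, 11/2, -13/2, 1/2.
  2·σ_0 + 8·σ_1 + 2·σ_2 = 6(Δ_1 - Δ_0) = 51
  2·σ_1 + 8·σ_2 + 2·σ_3 = 6(Δ_2 - Δ_1) = -72
  2·σ_2 + 8·σ_3 + 2·σ_4 = 6(Δ_3 - Δ_2) = 42
Natural end conditions: σ_0 = σ_4 = 0.
Solving the tridiagonal system: σ_0 = 0, σ_1 = 1095/112, σ_2 = -381/28, σ_3 = 969/112, σ_4 = 0.
On [0, 2], s(x) = 2 - 701/112·x + 0·x² + 365/448·x³.
With x = 1: s(1) = -1543/448.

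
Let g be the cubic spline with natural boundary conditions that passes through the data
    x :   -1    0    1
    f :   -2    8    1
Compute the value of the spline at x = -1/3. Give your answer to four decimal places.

Put M_i = g'' at the i-th knot. Here h = (1, 1) and Δ = (10, -7), so the interior equations h_(i-1)·M_(i-1) + 2(h_(i-1)+h_i)·M_i + h_i·M_(i+1) = 6(Δ_i − Δ_(i-1)) read
  1·M_0 + 4·M_1 + 1·M_2 = 6(Δ_1 - Δ_0) = -102
Natural end conditions: M_0 = M_2 = 0.
Solving the tridiagonal system: M_0 = 0, M_1 = -51/2, M_2 = 0.
On [-1, 0], g(x) = -2 + 57/4·(x + 1) + 0·(x + 1)² - 17/4·(x + 1)³.
With (x + 1) = 2/3: g(-1/3) = 337/54.

6.2407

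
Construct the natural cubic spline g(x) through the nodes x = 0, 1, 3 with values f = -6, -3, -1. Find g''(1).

Let σ_i = g''(x_i). Step sizes h_i = 1, 2; slopes of the chords Δ_i = (y_(i+1) - y_i)/h_i = 3, 1.
  1·σ_0 + 6·σ_1 + 2·σ_2 = 6(Δ_1 - Δ_0) = -12
Natural end conditions: σ_0 = σ_2 = 0.
Solving: σ_0 = 0, σ_1 = -2, σ_2 = 0.

-2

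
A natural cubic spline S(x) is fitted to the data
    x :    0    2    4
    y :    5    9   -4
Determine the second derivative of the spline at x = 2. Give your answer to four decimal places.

Write M_i for S''(x_i). With h_i = 2, 2 and divided differences Δ_i = 2, -13/2, the continuity of S' gives the tridiagonal system
  2·M_0 + 8·M_1 + 2·M_2 = 6(Δ_1 - Δ_0) = -51
Natural end conditions: M_0 = M_2 = 0.
Hence M_0 = 0, M_1 = -51/8, M_2 = 0.

-6.3750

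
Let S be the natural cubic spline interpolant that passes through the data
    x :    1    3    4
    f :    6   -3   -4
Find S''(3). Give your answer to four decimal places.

Write M_i for S''(x_i). With h_i = 2, 1 and divided differences Δ_i = -9/2, -1, the continuity of S' gives the tridiagonal system
  2·M_0 + 6·M_1 + 1·M_2 = 6(Δ_1 - Δ_0) = 21
Natural end conditions: M_0 = M_2 = 0.
Solving: M_0 = 0, M_1 = 7/2, M_2 = 0.

3.5000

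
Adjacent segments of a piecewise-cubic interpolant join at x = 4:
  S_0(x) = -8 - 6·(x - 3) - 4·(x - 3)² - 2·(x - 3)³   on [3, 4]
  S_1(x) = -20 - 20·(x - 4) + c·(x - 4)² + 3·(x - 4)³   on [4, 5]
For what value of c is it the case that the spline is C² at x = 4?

S_0''(x) = -8 - 12·(x - 3), so S_0''(4) = -20. On the right, S_1''(4) = 2c, so c = -10.

-10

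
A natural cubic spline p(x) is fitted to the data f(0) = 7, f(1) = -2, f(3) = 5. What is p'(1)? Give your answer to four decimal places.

Put σ_i = p'' at the i-th knot. Here h = (1, 2) and Δ = (-9, 7/2), so the interior equations h_(i-1)·σ_(i-1) + 2(h_(i-1)+h_i)·σ_i + h_i·σ_(i+1) = 6(Δ_i − Δ_(i-1)) read
  1·σ_0 + 6·σ_1 + 2·σ_2 = 6(Δ_1 - Δ_0) = 75
Natural end conditions: σ_0 = σ_2 = 0.
Solving: σ_0 = 0, σ_1 = 25/2, σ_2 = 0.
On [1, 3], p'(x) = b_1 + 2c_1·(x - 1) + 3d_1·(x - 1)² with b_1 = Δ_1 - h_1(2σ_1 + σ_2)/6 = -29/6, c_1 = σ_1/2 = 25/4, d_1 = (σ_2 - σ_1)/(6h_1) = -25/24. So p'(1) = -29/6.

-4.8333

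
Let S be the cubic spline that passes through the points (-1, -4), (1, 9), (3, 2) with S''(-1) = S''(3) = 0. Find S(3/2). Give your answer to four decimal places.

Put M_i = S'' at the i-th knot. Here h = (2, 2) and Δ = (13/2, -7/2), so the interior equations h_(i-1)·M_(i-1) + 2(h_(i-1)+h_i)·M_i + h_i·M_(i+1) = 6(Δ_i − Δ_(i-1)) read
  2·M_0 + 8·M_1 + 2·M_2 = 6(Δ_1 - Δ_0) = -60
Natural end conditions: M_0 = M_2 = 0.
Solving the tridiagonal system: M_0 = 0, M_1 = -15/2, M_2 = 0.
On [1, 3], S(x) = 9 + 3/2·(x - 1) - 15/4·(x - 1)² + 5/8·(x - 1)³.
With (x - 1) = 1/2: S(3/2) = 569/64.

8.8906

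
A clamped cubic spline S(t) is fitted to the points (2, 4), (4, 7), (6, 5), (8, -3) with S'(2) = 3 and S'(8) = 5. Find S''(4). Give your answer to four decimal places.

Put M_i = S'' at the i-th knot. Here h = (2, 2, 2) and Δ = (3/2, -1, -4), so the interior equations h_(i-1)·M_(i-1) + 2(h_(i-1)+h_i)·M_i + h_i·M_(i+1) = 6(Δ_i − Δ_(i-1)) read
  2·M_0 + 8·M_1 + 2·M_2 = 6(Δ_1 - Δ_0) = -15
  2·M_1 + 8·M_2 + 2·M_3 = 6(Δ_2 - Δ_1) = -18
Clamped end conditions give two more equations: 2h_0·M_0 + h_0·M_1 = 6(Δ_0 - S'(2)) = -9 and h_2·M_2 + 2h_2·M_3 = 6(S'(8) - Δ_2) = 54.
Forward elimination and back-substitution give M_0 = -73/30, M_1 = 11/30, M_2 = -98/15, M_3 = 503/30.

0.3667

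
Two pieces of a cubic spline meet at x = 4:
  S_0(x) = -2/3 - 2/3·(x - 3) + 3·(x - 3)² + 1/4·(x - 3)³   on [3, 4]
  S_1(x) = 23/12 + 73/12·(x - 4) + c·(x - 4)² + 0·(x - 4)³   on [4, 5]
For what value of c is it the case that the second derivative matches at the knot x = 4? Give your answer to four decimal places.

S_0''(x) = 6 + 3/2·(x - 3), so S_0''(4) = 15/2. On the right, S_1''(4) = 2c, so c = 15/4.

3.7500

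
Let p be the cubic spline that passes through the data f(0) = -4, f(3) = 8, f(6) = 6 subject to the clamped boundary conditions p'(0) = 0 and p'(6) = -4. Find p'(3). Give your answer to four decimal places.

3.5000

Put M_i = p'' at the i-th knot. Here h = (3, 3) and Δ = (4, -2/3), so the interior equations h_(i-1)·M_(i-1) + 2(h_(i-1)+h_i)·M_i + h_i·M_(i+1) = 6(Δ_i − Δ_(i-1)) read
  3·M_0 + 12·M_1 + 3·M_2 = 6(Δ_1 - Δ_0) = -28
Clamped end conditions give two more equations: 2h_0·M_0 + h_0·M_1 = 6(Δ_0 - p'(0)) = 24 and h_1·M_1 + 2h_1·M_2 = 6(p'(6) - Δ_1) = -20.
Forward elimination and back-substitution give M_0 = 17/3, M_1 = -10/3, M_2 = -5/3.
On [3, 6], p'(x) = b_1 + 2c_1·(x - 3) + 3d_1·(x - 3)² with b_1 = Δ_1 - h_1(2M_1 + M_2)/6 = 7/2, c_1 = M_1/2 = -5/3, d_1 = (M_2 - M_1)/(6h_1) = 5/54. So p'(3) = 7/2.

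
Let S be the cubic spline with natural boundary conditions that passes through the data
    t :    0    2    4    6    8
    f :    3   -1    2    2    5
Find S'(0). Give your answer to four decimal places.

Write M_i for S''(x_i). With h_i = 2, 2, 2, 2 and divided differences Δ_i = -2, 3/2, 0, 3/2, the continuity of S' gives the tridiagonal system
  2·M_0 + 8·M_1 + 2·M_2 = 6(Δ_1 - Δ_0) = 21
  2·M_1 + 8·M_2 + 2·M_3 = 6(Δ_2 - Δ_1) = -9
  2·M_2 + 8·M_3 + 2·M_4 = 6(Δ_3 - Δ_2) = 9
Natural end conditions: M_0 = M_4 = 0.
Solving: M_0 = 0, M_1 = 45/14, M_2 = -33/14, M_3 = 12/7, M_4 = 0.
On [0, 2], S'(t) = b_0 + 2c_0·t + 3d_0·t² with b_0 = Δ_0 - h_0(2M_0 + M_1)/6 = -43/14, c_0 = M_0/2 = 0, d_0 = (M_1 - M_0)/(6h_0) = 15/56. So S'(0) = -43/14.

-3.0714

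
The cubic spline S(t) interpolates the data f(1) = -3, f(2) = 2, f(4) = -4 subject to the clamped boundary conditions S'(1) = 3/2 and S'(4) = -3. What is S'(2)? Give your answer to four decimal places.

3.5000

Let M_i = S''(x_i). Step sizes h_i = 1, 2; slopes of the chords Δ_i = (y_(i+1) - y_i)/h_i = 5, -3.
  1·M_0 + 6·M_1 + 2·M_2 = 6(Δ_1 - Δ_0) = -48
Clamped end conditions give two more equations: 2h_0·M_0 + h_0·M_1 = 6(Δ_0 - S'(1)) = 21 and h_1·M_1 + 2h_1·M_2 = 6(S'(4) - Δ_1) = 0.
Hence M_0 = 17, M_1 = -13, M_2 = 13/2.
On [2, 4], S'(t) = b_1 + 2c_1·(t - 2) + 3d_1·(t - 2)² with b_1 = Δ_1 - h_1(2M_1 + M_2)/6 = 7/2, c_1 = M_1/2 = -13/2, d_1 = (M_2 - M_1)/(6h_1) = 13/8. So S'(2) = 7/2.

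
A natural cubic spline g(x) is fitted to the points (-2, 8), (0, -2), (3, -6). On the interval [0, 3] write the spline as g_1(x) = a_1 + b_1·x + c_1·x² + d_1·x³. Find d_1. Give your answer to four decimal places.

-0.1222

Put M_i = g'' at the i-th knot. Here h = (2, 3) and Δ = (-5, -4/3), so the interior equations h_(i-1)·M_(i-1) + 2(h_(i-1)+h_i)·M_i + h_i·M_(i+1) = 6(Δ_i − Δ_(i-1)) read
  2·M_0 + 10·M_1 + 3·M_2 = 6(Δ_1 - Δ_0) = 22
Natural end conditions: M_0 = M_2 = 0.
Hence M_0 = 0, M_1 = 11/5, M_2 = 0.
On [0, 3], with g_1(x) = a_1 + b_1·x + c_1·x² + d_1·x³: c_1 = M_1/2 = 11/10, d_1 = (M_2 - M_1)/(6h_1) = -11/90, b_1 = Δ_1 - h_1(2M_1 + M_2)/6 = -53/15.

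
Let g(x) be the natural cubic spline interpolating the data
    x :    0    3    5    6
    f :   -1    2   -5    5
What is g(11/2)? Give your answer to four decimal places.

-0.9643

Let σ_i = g''(x_i). Step sizes h_i = 3, 2, 1; slopes of the chords Δ_i = (y_(i+1) - y_i)/h_i = 1, -7/2, 10.
  3·σ_0 + 10·σ_1 + 2·σ_2 = 6(Δ_1 - Δ_0) = -27
  2·σ_1 + 6·σ_2 + 1·σ_3 = 6(Δ_2 - Δ_1) = 81
Natural end conditions: σ_0 = σ_3 = 0.
Solving: σ_0 = 0, σ_1 = -81/14, σ_2 = 108/7, σ_3 = 0.
On [5, 6], g(x) = -5 + 34/7·(x - 5) + 54/7·(x - 5)² - 18/7·(x - 5)³.
With (x - 5) = 1/2: g(11/2) = -27/28.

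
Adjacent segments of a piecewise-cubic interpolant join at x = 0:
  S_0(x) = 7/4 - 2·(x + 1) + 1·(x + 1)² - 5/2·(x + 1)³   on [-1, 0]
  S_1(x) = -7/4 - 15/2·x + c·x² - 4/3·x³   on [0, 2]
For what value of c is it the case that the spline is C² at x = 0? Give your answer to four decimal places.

-6.5000

S_0''(x) = 2 - 15·(x + 1), so S_0''(0) = -13. On the right, S_1''(0) = 2c, so c = -13/2.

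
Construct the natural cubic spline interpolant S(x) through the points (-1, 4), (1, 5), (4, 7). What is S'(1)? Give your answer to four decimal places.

Put M_i = S'' at the i-th knot. Here h = (2, 3) and Δ = (1/2, 2/3), so the interior equations h_(i-1)·M_(i-1) + 2(h_(i-1)+h_i)·M_i + h_i·M_(i+1) = 6(Δ_i − Δ_(i-1)) read
  2·M_0 + 10·M_1 + 3·M_2 = 6(Δ_1 - Δ_0) = 1
Natural end conditions: M_0 = M_2 = 0.
Solving: M_0 = 0, M_1 = 1/10, M_2 = 0.
On [1, 4], S'(x) = b_1 + 2c_1·(x - 1) + 3d_1·(x - 1)² with b_1 = Δ_1 - h_1(2M_1 + M_2)/6 = 17/30, c_1 = M_1/2 = 1/20, d_1 = (M_2 - M_1)/(6h_1) = -1/180. So S'(1) = 17/30.

0.5667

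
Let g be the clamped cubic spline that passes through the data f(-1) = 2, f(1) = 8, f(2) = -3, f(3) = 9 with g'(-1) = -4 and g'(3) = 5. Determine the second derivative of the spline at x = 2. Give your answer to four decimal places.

54.5455

With m_i denoting the second derivative at x_i, h_i = 2, 1, 1, and Δ_i = (y_(i+1) − y_i)/h_i = 3, -11, 12:
  2·m_0 + 6·m_1 + 1·m_2 = 6(Δ_1 - Δ_0) = -84
  1·m_1 + 4·m_2 + 1·m_3 = 6(Δ_2 - Δ_1) = 138
Clamped end conditions give two more equations: 2h_0·m_0 + h_0·m_1 = 6(Δ_0 - g'(-1)) = 42 and h_2·m_2 + 2h_2·m_3 = 6(g'(3) - Δ_2) = -42.
Solving: m_0 = 291/11, m_1 = -351/11, m_2 = 600/11, m_3 = -531/11.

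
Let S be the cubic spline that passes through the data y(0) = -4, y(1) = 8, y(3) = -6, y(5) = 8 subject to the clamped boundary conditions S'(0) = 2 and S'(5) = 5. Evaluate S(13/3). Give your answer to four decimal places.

Write σ_i for S''(x_i). With h_i = 1, 2, 2 and divided differences Δ_i = 12, -7, 7, the continuity of S' gives the tridiagonal system
  1·σ_0 + 6·σ_1 + 2·σ_2 = 6(Δ_1 - Δ_0) = -114
  2·σ_1 + 8·σ_2 + 2·σ_3 = 6(Δ_2 - Δ_1) = 84
Clamped end conditions give two more equations: 2h_0·σ_0 + h_0·σ_1 = 6(Δ_0 - S'(0)) = 60 and h_2·σ_2 + 2h_2·σ_3 = 6(S'(5) - Δ_2) = -12.
Solving: σ_0 = 1086/23, σ_1 = -792/23, σ_2 = 522/23, σ_3 = -330/23.
On [3, 5], S(t) = -6 - 77/23·(t - 3) + 261/23·(t - 3)² - 71/23·(t - 3)³.
With (t - 3) = 4/3: S(13/3) = 1486/621.

2.3929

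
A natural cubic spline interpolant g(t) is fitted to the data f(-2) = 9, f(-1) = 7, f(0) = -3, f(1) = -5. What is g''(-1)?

-16

Put σ_i = g'' at the i-th knot. Here h = (1, 1, 1) and Δ = (-2, -10, -2), so the interior equations h_(i-1)·σ_(i-1) + 2(h_(i-1)+h_i)·σ_i + h_i·σ_(i+1) = 6(Δ_i − Δ_(i-1)) read
  1·σ_0 + 4·σ_1 + 1·σ_2 = 6(Δ_1 - Δ_0) = -48
  1·σ_1 + 4·σ_2 + 1·σ_3 = 6(Δ_2 - Δ_1) = 48
Natural end conditions: σ_0 = σ_3 = 0.
Hence σ_0 = 0, σ_1 = -16, σ_2 = 16, σ_3 = 0.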